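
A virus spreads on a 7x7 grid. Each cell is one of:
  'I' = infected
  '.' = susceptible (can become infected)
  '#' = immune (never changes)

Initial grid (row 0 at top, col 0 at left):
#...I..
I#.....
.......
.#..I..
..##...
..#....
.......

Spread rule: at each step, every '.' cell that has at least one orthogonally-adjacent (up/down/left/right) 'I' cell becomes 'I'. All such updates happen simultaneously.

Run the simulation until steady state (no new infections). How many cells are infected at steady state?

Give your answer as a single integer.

Answer: 43

Derivation:
Step 0 (initial): 3 infected
Step 1: +8 new -> 11 infected
Step 2: +12 new -> 23 infected
Step 3: +10 new -> 33 infected
Step 4: +5 new -> 38 infected
Step 5: +4 new -> 42 infected
Step 6: +1 new -> 43 infected
Step 7: +0 new -> 43 infected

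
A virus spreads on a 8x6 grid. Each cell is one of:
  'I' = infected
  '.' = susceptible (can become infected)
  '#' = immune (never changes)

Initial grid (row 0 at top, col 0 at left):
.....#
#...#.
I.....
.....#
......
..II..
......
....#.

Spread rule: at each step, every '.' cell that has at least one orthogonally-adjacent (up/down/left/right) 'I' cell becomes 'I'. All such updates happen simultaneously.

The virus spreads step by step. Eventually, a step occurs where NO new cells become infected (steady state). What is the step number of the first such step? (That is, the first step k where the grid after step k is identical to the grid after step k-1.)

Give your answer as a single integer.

Step 0 (initial): 3 infected
Step 1: +8 new -> 11 infected
Step 2: +14 new -> 25 infected
Step 3: +8 new -> 33 infected
Step 4: +6 new -> 39 infected
Step 5: +2 new -> 41 infected
Step 6: +2 new -> 43 infected
Step 7: +0 new -> 43 infected

Answer: 7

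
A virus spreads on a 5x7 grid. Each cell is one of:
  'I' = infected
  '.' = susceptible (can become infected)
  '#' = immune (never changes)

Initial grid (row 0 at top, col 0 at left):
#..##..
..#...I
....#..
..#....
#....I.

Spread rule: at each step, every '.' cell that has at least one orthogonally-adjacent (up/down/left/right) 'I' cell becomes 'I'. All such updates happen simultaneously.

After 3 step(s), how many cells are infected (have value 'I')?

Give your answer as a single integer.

Step 0 (initial): 2 infected
Step 1: +6 new -> 8 infected
Step 2: +6 new -> 14 infected
Step 3: +3 new -> 17 infected

Answer: 17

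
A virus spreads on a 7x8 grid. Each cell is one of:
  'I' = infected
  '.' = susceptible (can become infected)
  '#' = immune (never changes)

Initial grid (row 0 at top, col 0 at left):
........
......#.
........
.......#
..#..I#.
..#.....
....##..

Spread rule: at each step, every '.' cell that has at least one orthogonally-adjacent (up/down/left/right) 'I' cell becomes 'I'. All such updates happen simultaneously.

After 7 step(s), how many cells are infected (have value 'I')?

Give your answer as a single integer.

Step 0 (initial): 1 infected
Step 1: +3 new -> 4 infected
Step 2: +6 new -> 10 infected
Step 3: +7 new -> 17 infected
Step 4: +8 new -> 25 infected
Step 5: +7 new -> 32 infected
Step 6: +7 new -> 39 infected
Step 7: +6 new -> 45 infected

Answer: 45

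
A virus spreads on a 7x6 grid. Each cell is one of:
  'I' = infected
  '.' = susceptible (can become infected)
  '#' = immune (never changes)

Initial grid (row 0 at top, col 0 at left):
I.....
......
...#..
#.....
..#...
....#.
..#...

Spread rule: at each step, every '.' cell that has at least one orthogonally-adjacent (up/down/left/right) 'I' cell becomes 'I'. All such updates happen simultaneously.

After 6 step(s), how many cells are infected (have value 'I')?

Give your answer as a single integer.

Answer: 22

Derivation:
Step 0 (initial): 1 infected
Step 1: +2 new -> 3 infected
Step 2: +3 new -> 6 infected
Step 3: +3 new -> 9 infected
Step 4: +4 new -> 13 infected
Step 5: +4 new -> 17 infected
Step 6: +5 new -> 22 infected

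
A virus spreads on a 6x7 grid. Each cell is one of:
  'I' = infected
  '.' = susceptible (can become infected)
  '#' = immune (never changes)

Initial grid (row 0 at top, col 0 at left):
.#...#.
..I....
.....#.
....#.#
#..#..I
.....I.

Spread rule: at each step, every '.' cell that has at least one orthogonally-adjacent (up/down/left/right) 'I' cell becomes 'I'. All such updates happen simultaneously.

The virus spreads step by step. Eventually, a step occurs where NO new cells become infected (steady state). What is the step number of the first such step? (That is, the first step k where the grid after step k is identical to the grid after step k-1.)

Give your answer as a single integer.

Answer: 6

Derivation:
Step 0 (initial): 3 infected
Step 1: +7 new -> 10 infected
Step 2: +9 new -> 19 infected
Step 3: +9 new -> 28 infected
Step 4: +4 new -> 32 infected
Step 5: +3 new -> 35 infected
Step 6: +0 new -> 35 infected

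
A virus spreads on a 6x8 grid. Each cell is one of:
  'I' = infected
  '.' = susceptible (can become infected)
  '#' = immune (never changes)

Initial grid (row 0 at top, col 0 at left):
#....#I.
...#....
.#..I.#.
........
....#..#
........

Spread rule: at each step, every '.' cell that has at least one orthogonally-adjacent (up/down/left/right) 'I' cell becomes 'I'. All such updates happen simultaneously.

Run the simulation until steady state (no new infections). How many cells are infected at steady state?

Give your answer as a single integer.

Step 0 (initial): 2 infected
Step 1: +6 new -> 8 infected
Step 2: +6 new -> 14 infected
Step 3: +7 new -> 21 infected
Step 4: +8 new -> 29 infected
Step 5: +7 new -> 36 infected
Step 6: +4 new -> 40 infected
Step 7: +1 new -> 41 infected
Step 8: +0 new -> 41 infected

Answer: 41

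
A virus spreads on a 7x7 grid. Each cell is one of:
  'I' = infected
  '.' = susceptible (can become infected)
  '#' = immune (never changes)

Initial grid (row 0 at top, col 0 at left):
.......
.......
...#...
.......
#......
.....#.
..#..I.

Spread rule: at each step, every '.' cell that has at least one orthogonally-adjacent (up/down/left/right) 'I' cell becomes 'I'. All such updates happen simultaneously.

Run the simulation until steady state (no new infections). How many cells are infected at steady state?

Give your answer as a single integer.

Answer: 45

Derivation:
Step 0 (initial): 1 infected
Step 1: +2 new -> 3 infected
Step 2: +3 new -> 6 infected
Step 3: +3 new -> 9 infected
Step 4: +5 new -> 14 infected
Step 5: +6 new -> 20 infected
Step 6: +7 new -> 27 infected
Step 7: +7 new -> 34 infected
Step 8: +5 new -> 39 infected
Step 9: +3 new -> 42 infected
Step 10: +2 new -> 44 infected
Step 11: +1 new -> 45 infected
Step 12: +0 new -> 45 infected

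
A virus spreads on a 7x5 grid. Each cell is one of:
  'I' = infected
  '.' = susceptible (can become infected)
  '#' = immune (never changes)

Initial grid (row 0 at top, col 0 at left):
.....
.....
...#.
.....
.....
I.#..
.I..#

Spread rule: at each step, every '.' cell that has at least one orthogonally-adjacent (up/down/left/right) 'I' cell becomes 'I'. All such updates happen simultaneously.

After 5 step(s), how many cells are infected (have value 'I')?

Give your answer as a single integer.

Answer: 23

Derivation:
Step 0 (initial): 2 infected
Step 1: +4 new -> 6 infected
Step 2: +3 new -> 9 infected
Step 3: +4 new -> 13 infected
Step 4: +5 new -> 18 infected
Step 5: +5 new -> 23 infected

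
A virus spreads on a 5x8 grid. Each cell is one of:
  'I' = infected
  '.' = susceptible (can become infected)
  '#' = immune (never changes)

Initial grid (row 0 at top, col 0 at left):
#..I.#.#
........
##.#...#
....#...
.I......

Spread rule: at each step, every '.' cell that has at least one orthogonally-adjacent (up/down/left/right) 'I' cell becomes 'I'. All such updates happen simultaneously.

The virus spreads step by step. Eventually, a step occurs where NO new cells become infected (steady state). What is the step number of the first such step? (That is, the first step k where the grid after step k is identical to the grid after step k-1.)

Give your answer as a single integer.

Answer: 8

Derivation:
Step 0 (initial): 2 infected
Step 1: +6 new -> 8 infected
Step 2: +6 new -> 14 infected
Step 3: +6 new -> 20 infected
Step 4: +4 new -> 24 infected
Step 5: +5 new -> 29 infected
Step 6: +2 new -> 31 infected
Step 7: +1 new -> 32 infected
Step 8: +0 new -> 32 infected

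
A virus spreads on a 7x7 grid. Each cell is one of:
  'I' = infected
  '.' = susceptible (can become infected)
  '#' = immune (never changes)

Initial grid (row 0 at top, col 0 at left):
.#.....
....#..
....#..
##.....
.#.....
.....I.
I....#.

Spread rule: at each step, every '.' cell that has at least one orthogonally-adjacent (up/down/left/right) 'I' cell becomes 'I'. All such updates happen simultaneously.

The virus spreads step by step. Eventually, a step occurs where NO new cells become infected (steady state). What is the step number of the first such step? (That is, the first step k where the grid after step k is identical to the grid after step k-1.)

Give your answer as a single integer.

Answer: 11

Derivation:
Step 0 (initial): 2 infected
Step 1: +5 new -> 7 infected
Step 2: +9 new -> 16 infected
Step 3: +6 new -> 22 infected
Step 4: +4 new -> 26 infected
Step 5: +4 new -> 30 infected
Step 6: +4 new -> 34 infected
Step 7: +3 new -> 37 infected
Step 8: +3 new -> 40 infected
Step 9: +1 new -> 41 infected
Step 10: +1 new -> 42 infected
Step 11: +0 new -> 42 infected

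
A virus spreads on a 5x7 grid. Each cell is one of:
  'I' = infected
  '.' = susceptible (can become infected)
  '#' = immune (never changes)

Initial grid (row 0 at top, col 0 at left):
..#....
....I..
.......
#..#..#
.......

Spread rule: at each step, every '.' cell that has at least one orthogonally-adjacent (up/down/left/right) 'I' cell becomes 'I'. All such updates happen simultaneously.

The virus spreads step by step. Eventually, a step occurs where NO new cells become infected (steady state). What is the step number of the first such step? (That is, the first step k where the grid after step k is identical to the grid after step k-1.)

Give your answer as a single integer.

Answer: 8

Derivation:
Step 0 (initial): 1 infected
Step 1: +4 new -> 5 infected
Step 2: +7 new -> 12 infected
Step 3: +6 new -> 18 infected
Step 4: +6 new -> 24 infected
Step 5: +5 new -> 29 infected
Step 6: +1 new -> 30 infected
Step 7: +1 new -> 31 infected
Step 8: +0 new -> 31 infected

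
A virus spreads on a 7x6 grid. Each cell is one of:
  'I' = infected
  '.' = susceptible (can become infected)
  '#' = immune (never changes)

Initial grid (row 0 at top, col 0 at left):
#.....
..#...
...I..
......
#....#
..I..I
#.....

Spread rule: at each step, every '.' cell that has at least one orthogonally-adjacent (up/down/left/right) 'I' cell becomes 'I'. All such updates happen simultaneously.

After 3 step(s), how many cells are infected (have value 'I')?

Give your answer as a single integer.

Step 0 (initial): 3 infected
Step 1: +10 new -> 13 infected
Step 2: +13 new -> 26 infected
Step 3: +7 new -> 33 infected

Answer: 33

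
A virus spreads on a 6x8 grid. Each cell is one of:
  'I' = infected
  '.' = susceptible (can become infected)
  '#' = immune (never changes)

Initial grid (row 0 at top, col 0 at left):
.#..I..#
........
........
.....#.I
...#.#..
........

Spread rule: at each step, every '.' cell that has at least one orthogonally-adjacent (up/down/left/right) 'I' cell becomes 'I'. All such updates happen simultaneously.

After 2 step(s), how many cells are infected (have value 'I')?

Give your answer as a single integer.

Answer: 17

Derivation:
Step 0 (initial): 2 infected
Step 1: +6 new -> 8 infected
Step 2: +9 new -> 17 infected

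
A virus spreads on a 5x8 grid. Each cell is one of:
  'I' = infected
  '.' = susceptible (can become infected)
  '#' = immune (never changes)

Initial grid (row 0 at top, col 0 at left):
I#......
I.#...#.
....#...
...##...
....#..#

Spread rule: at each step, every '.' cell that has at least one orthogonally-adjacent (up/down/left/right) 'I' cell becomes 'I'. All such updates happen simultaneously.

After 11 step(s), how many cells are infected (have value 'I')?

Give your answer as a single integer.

Step 0 (initial): 2 infected
Step 1: +2 new -> 4 infected
Step 2: +2 new -> 6 infected
Step 3: +3 new -> 9 infected
Step 4: +3 new -> 12 infected
Step 5: +2 new -> 14 infected
Step 6: +3 new -> 17 infected
Step 7: +3 new -> 20 infected
Step 8: +2 new -> 22 infected
Step 9: +3 new -> 25 infected
Step 10: +4 new -> 29 infected
Step 11: +3 new -> 32 infected

Answer: 32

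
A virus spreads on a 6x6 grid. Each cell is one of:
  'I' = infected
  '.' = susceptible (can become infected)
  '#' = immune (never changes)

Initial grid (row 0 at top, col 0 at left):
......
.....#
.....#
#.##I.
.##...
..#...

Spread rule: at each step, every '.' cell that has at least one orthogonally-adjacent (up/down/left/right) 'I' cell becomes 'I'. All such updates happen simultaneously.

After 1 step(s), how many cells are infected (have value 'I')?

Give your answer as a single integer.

Answer: 4

Derivation:
Step 0 (initial): 1 infected
Step 1: +3 new -> 4 infected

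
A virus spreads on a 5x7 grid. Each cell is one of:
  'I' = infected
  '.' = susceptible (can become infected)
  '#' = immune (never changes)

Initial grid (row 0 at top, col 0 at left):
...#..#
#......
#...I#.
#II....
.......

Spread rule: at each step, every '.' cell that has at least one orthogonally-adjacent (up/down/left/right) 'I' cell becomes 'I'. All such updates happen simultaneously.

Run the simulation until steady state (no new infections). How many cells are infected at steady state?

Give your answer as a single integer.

Answer: 29

Derivation:
Step 0 (initial): 3 infected
Step 1: +8 new -> 11 infected
Step 2: +9 new -> 20 infected
Step 3: +6 new -> 26 infected
Step 4: +3 new -> 29 infected
Step 5: +0 new -> 29 infected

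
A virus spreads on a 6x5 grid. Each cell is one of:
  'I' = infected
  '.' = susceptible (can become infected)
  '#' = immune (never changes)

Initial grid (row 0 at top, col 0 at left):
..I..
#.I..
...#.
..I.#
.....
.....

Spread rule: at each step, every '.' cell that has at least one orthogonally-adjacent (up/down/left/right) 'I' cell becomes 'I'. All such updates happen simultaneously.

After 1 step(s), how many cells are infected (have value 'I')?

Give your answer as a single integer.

Step 0 (initial): 3 infected
Step 1: +8 new -> 11 infected

Answer: 11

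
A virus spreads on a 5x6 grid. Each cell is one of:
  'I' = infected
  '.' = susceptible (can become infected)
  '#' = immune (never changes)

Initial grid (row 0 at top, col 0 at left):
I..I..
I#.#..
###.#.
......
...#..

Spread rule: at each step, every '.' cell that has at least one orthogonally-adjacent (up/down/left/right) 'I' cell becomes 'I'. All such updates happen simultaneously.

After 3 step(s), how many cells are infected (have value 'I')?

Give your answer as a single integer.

Step 0 (initial): 3 infected
Step 1: +3 new -> 6 infected
Step 2: +3 new -> 9 infected
Step 3: +1 new -> 10 infected

Answer: 10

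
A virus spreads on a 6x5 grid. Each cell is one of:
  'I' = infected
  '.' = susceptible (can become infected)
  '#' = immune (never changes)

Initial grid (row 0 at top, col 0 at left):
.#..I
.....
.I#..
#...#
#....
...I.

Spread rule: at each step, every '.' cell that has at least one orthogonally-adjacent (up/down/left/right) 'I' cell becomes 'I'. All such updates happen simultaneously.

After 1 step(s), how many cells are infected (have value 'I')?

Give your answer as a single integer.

Answer: 11

Derivation:
Step 0 (initial): 3 infected
Step 1: +8 new -> 11 infected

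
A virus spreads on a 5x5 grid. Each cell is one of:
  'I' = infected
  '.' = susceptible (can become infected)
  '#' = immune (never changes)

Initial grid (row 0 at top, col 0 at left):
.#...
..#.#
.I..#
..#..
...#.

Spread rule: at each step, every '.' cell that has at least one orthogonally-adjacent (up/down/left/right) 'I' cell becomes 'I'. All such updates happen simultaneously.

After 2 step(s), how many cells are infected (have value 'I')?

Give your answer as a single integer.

Answer: 9

Derivation:
Step 0 (initial): 1 infected
Step 1: +4 new -> 5 infected
Step 2: +4 new -> 9 infected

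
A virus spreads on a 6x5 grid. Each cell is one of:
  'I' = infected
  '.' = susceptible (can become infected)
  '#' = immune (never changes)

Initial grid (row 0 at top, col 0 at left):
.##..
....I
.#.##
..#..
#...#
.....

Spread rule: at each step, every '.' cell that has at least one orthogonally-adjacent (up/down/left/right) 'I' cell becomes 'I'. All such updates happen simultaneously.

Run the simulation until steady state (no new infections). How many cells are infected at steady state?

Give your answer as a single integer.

Step 0 (initial): 1 infected
Step 1: +2 new -> 3 infected
Step 2: +2 new -> 5 infected
Step 3: +2 new -> 7 infected
Step 4: +1 new -> 8 infected
Step 5: +2 new -> 10 infected
Step 6: +1 new -> 11 infected
Step 7: +1 new -> 12 infected
Step 8: +1 new -> 13 infected
Step 9: +2 new -> 15 infected
Step 10: +3 new -> 18 infected
Step 11: +2 new -> 20 infected
Step 12: +2 new -> 22 infected
Step 13: +0 new -> 22 infected

Answer: 22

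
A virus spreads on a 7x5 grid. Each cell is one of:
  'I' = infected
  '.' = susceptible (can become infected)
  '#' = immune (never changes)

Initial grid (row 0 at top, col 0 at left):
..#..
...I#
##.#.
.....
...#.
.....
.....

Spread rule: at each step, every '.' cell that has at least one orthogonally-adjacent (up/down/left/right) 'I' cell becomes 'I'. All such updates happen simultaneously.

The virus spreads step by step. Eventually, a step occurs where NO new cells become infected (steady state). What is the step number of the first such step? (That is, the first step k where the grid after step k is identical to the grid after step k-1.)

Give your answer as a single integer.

Answer: 9

Derivation:
Step 0 (initial): 1 infected
Step 1: +2 new -> 3 infected
Step 2: +3 new -> 6 infected
Step 3: +3 new -> 9 infected
Step 4: +4 new -> 13 infected
Step 5: +4 new -> 17 infected
Step 6: +6 new -> 23 infected
Step 7: +4 new -> 27 infected
Step 8: +2 new -> 29 infected
Step 9: +0 new -> 29 infected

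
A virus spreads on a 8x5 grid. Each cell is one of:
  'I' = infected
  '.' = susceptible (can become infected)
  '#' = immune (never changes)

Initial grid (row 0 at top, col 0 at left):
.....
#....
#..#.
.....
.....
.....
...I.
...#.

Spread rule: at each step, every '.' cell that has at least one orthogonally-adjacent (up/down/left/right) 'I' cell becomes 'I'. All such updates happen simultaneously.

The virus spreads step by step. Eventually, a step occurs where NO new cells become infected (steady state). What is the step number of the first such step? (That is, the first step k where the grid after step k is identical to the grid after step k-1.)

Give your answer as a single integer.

Answer: 10

Derivation:
Step 0 (initial): 1 infected
Step 1: +3 new -> 4 infected
Step 2: +6 new -> 10 infected
Step 3: +6 new -> 16 infected
Step 4: +5 new -> 21 infected
Step 5: +4 new -> 25 infected
Step 6: +4 new -> 29 infected
Step 7: +4 new -> 33 infected
Step 8: +2 new -> 35 infected
Step 9: +1 new -> 36 infected
Step 10: +0 new -> 36 infected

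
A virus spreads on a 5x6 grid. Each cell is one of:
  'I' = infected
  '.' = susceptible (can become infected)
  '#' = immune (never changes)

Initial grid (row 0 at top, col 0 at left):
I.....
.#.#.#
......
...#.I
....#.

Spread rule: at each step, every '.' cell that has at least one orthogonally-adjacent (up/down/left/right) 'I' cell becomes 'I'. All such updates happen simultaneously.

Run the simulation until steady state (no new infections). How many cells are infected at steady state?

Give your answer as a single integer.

Step 0 (initial): 2 infected
Step 1: +5 new -> 7 infected
Step 2: +3 new -> 10 infected
Step 3: +6 new -> 16 infected
Step 4: +4 new -> 20 infected
Step 5: +3 new -> 23 infected
Step 6: +1 new -> 24 infected
Step 7: +1 new -> 25 infected
Step 8: +0 new -> 25 infected

Answer: 25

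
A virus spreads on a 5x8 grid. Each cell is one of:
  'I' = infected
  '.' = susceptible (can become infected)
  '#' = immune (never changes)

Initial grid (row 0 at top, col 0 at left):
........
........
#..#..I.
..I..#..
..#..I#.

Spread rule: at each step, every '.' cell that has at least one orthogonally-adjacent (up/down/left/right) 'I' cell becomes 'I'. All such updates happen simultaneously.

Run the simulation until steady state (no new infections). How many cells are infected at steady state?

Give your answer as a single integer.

Step 0 (initial): 3 infected
Step 1: +8 new -> 11 infected
Step 2: +11 new -> 22 infected
Step 3: +8 new -> 30 infected
Step 4: +4 new -> 34 infected
Step 5: +1 new -> 35 infected
Step 6: +0 new -> 35 infected

Answer: 35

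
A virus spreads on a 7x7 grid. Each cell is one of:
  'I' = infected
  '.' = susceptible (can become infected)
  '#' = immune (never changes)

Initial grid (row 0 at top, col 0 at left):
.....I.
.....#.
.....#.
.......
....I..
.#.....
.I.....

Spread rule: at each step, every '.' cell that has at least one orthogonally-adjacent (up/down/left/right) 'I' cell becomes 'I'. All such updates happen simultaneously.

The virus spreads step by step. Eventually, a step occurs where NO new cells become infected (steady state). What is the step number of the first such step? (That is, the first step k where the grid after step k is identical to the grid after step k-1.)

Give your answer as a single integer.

Answer: 7

Derivation:
Step 0 (initial): 3 infected
Step 1: +8 new -> 11 infected
Step 2: +14 new -> 25 infected
Step 3: +10 new -> 35 infected
Step 4: +6 new -> 41 infected
Step 5: +4 new -> 45 infected
Step 6: +1 new -> 46 infected
Step 7: +0 new -> 46 infected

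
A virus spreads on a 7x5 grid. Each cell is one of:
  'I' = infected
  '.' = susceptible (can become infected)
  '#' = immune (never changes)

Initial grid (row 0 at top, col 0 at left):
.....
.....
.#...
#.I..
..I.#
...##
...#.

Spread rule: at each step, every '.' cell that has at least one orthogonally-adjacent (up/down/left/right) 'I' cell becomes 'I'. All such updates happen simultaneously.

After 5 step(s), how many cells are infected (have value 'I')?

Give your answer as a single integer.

Answer: 28

Derivation:
Step 0 (initial): 2 infected
Step 1: +6 new -> 8 infected
Step 2: +6 new -> 14 infected
Step 3: +6 new -> 20 infected
Step 4: +5 new -> 25 infected
Step 5: +3 new -> 28 infected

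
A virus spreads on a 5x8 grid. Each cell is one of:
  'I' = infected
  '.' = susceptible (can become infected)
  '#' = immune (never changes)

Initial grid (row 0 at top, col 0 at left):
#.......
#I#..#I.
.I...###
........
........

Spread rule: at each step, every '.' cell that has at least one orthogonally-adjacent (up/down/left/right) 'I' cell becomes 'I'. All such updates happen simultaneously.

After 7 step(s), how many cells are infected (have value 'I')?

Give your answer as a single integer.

Step 0 (initial): 3 infected
Step 1: +6 new -> 9 infected
Step 2: +7 new -> 16 infected
Step 3: +7 new -> 23 infected
Step 4: +3 new -> 26 infected
Step 5: +2 new -> 28 infected
Step 6: +2 new -> 30 infected
Step 7: +2 new -> 32 infected

Answer: 32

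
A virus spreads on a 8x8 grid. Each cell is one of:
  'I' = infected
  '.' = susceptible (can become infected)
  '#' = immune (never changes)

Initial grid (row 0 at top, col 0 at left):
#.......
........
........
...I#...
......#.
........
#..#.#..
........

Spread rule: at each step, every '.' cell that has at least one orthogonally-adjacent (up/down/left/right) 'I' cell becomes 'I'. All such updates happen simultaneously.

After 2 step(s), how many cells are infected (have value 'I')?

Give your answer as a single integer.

Step 0 (initial): 1 infected
Step 1: +3 new -> 4 infected
Step 2: +7 new -> 11 infected

Answer: 11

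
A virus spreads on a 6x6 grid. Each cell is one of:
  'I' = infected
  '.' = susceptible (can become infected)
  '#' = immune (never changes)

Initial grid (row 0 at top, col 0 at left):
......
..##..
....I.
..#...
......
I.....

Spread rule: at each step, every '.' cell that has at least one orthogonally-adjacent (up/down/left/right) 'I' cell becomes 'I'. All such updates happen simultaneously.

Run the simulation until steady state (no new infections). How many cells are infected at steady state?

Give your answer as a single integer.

Step 0 (initial): 2 infected
Step 1: +6 new -> 8 infected
Step 2: +9 new -> 17 infected
Step 3: +10 new -> 27 infected
Step 4: +4 new -> 31 infected
Step 5: +2 new -> 33 infected
Step 6: +0 new -> 33 infected

Answer: 33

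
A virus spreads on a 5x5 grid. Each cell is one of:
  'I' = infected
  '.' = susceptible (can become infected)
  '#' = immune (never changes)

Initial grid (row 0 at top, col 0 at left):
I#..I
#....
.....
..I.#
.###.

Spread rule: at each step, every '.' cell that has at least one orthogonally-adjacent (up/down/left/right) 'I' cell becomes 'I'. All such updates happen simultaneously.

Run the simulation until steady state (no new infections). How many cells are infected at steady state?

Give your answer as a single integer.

Step 0 (initial): 3 infected
Step 1: +5 new -> 8 infected
Step 2: +7 new -> 15 infected
Step 3: +3 new -> 18 infected
Step 4: +0 new -> 18 infected

Answer: 18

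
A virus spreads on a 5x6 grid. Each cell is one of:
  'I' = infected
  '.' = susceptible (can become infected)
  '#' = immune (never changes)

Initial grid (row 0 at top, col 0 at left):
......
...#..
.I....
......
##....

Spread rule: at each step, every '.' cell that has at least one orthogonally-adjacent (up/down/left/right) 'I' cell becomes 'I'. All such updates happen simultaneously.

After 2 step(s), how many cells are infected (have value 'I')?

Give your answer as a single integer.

Step 0 (initial): 1 infected
Step 1: +4 new -> 5 infected
Step 2: +6 new -> 11 infected

Answer: 11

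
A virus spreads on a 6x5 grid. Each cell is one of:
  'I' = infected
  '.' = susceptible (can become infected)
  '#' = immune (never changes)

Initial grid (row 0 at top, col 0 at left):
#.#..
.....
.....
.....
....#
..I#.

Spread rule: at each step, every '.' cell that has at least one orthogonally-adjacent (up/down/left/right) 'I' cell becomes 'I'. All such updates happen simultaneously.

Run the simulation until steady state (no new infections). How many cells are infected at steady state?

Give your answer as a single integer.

Answer: 25

Derivation:
Step 0 (initial): 1 infected
Step 1: +2 new -> 3 infected
Step 2: +4 new -> 7 infected
Step 3: +4 new -> 11 infected
Step 4: +5 new -> 16 infected
Step 5: +4 new -> 20 infected
Step 6: +4 new -> 24 infected
Step 7: +1 new -> 25 infected
Step 8: +0 new -> 25 infected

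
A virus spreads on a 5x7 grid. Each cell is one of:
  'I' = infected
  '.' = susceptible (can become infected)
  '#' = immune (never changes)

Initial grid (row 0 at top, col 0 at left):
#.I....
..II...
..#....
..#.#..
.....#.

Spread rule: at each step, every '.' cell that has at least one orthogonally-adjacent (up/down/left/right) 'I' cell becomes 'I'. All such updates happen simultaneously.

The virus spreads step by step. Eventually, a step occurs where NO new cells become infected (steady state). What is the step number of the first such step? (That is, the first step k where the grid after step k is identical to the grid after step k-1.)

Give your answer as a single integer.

Answer: 7

Derivation:
Step 0 (initial): 3 infected
Step 1: +5 new -> 8 infected
Step 2: +6 new -> 14 infected
Step 3: +6 new -> 20 infected
Step 4: +7 new -> 27 infected
Step 5: +2 new -> 29 infected
Step 6: +1 new -> 30 infected
Step 7: +0 new -> 30 infected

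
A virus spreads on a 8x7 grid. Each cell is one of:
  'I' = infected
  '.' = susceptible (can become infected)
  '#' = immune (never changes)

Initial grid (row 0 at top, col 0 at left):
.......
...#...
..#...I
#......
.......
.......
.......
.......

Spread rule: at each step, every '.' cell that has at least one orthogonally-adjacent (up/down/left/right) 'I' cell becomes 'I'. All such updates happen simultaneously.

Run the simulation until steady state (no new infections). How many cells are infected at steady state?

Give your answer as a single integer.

Answer: 53

Derivation:
Step 0 (initial): 1 infected
Step 1: +3 new -> 4 infected
Step 2: +5 new -> 9 infected
Step 3: +6 new -> 15 infected
Step 4: +5 new -> 20 infected
Step 5: +6 new -> 26 infected
Step 6: +6 new -> 32 infected
Step 7: +7 new -> 39 infected
Step 8: +7 new -> 46 infected
Step 9: +4 new -> 50 infected
Step 10: +2 new -> 52 infected
Step 11: +1 new -> 53 infected
Step 12: +0 new -> 53 infected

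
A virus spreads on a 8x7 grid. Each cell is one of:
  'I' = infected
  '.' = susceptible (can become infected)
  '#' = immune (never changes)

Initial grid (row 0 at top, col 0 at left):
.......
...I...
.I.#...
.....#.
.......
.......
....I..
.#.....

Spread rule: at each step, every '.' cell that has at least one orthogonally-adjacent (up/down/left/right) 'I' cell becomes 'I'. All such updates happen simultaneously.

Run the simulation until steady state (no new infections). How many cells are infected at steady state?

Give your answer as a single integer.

Step 0 (initial): 3 infected
Step 1: +11 new -> 14 infected
Step 2: +16 new -> 30 infected
Step 3: +16 new -> 46 infected
Step 4: +5 new -> 51 infected
Step 5: +2 new -> 53 infected
Step 6: +0 new -> 53 infected

Answer: 53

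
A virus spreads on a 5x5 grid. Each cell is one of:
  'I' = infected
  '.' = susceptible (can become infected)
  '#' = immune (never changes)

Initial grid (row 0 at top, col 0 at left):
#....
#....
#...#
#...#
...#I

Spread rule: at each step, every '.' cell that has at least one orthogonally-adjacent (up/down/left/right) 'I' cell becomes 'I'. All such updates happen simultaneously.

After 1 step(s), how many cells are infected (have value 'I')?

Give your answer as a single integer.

Step 0 (initial): 1 infected
Step 1: +0 new -> 1 infected

Answer: 1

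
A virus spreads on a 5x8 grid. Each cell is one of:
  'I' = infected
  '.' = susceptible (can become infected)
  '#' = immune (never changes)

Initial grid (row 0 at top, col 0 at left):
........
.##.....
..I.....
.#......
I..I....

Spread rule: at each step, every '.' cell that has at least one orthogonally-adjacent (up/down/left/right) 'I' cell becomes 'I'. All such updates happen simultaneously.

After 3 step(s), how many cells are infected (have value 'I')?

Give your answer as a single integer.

Answer: 22

Derivation:
Step 0 (initial): 3 infected
Step 1: +8 new -> 11 infected
Step 2: +5 new -> 16 infected
Step 3: +6 new -> 22 infected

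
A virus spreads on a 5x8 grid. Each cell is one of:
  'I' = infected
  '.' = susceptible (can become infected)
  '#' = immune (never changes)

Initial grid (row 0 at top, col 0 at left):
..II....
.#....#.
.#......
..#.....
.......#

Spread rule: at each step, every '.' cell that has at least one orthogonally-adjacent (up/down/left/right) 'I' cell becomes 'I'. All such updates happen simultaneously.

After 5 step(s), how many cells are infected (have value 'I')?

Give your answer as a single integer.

Answer: 27

Derivation:
Step 0 (initial): 2 infected
Step 1: +4 new -> 6 infected
Step 2: +5 new -> 11 infected
Step 3: +5 new -> 16 infected
Step 4: +5 new -> 21 infected
Step 5: +6 new -> 27 infected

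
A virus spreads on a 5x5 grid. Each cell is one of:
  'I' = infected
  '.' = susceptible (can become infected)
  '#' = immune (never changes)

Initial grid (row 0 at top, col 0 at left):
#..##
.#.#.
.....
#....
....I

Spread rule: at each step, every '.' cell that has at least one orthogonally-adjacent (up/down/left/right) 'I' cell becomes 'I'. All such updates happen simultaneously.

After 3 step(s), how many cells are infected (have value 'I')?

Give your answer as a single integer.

Step 0 (initial): 1 infected
Step 1: +2 new -> 3 infected
Step 2: +3 new -> 6 infected
Step 3: +4 new -> 10 infected

Answer: 10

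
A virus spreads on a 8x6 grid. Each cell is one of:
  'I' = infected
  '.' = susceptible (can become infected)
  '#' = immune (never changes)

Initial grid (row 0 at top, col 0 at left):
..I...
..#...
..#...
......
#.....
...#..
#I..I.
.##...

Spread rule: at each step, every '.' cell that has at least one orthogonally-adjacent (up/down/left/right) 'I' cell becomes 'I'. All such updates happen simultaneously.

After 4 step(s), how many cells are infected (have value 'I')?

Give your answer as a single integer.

Answer: 39

Derivation:
Step 0 (initial): 3 infected
Step 1: +8 new -> 11 infected
Step 2: +11 new -> 22 infected
Step 3: +10 new -> 32 infected
Step 4: +7 new -> 39 infected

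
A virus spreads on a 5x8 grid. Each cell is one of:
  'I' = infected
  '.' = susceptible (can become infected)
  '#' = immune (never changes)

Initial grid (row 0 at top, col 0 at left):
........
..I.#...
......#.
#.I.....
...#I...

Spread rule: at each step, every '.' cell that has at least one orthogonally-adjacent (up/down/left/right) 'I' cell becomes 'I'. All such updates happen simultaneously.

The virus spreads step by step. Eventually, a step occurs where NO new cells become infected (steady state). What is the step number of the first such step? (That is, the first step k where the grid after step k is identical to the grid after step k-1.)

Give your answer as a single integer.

Step 0 (initial): 3 infected
Step 1: +9 new -> 12 infected
Step 2: +9 new -> 21 infected
Step 3: +7 new -> 28 infected
Step 4: +3 new -> 31 infected
Step 5: +3 new -> 34 infected
Step 6: +2 new -> 36 infected
Step 7: +0 new -> 36 infected

Answer: 7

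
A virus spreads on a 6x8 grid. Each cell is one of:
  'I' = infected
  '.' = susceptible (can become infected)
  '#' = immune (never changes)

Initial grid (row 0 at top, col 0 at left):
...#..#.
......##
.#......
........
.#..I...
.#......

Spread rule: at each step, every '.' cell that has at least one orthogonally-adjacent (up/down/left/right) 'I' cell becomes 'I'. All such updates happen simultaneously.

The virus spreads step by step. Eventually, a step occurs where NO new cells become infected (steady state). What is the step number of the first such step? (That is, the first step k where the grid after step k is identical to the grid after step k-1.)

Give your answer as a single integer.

Step 0 (initial): 1 infected
Step 1: +4 new -> 5 infected
Step 2: +7 new -> 12 infected
Step 3: +8 new -> 20 infected
Step 4: +8 new -> 28 infected
Step 5: +4 new -> 32 infected
Step 6: +4 new -> 36 infected
Step 7: +3 new -> 39 infected
Step 8: +1 new -> 40 infected
Step 9: +0 new -> 40 infected

Answer: 9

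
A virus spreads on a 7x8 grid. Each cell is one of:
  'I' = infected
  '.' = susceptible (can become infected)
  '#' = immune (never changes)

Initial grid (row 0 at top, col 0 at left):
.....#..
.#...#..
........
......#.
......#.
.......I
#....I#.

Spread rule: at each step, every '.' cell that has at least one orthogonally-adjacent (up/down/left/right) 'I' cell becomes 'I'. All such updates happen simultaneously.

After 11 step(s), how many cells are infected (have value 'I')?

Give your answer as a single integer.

Step 0 (initial): 2 infected
Step 1: +5 new -> 7 infected
Step 2: +4 new -> 11 infected
Step 3: +5 new -> 16 infected
Step 4: +7 new -> 23 infected
Step 5: +6 new -> 29 infected
Step 6: +6 new -> 35 infected
Step 7: +5 new -> 40 infected
Step 8: +4 new -> 44 infected
Step 9: +2 new -> 46 infected
Step 10: +2 new -> 48 infected
Step 11: +1 new -> 49 infected

Answer: 49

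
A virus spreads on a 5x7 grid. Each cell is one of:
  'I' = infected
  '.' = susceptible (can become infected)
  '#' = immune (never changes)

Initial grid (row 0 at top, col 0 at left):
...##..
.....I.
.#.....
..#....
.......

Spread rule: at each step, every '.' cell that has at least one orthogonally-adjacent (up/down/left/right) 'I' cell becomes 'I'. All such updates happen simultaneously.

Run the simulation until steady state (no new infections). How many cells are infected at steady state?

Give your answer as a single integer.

Answer: 31

Derivation:
Step 0 (initial): 1 infected
Step 1: +4 new -> 5 infected
Step 2: +5 new -> 10 infected
Step 3: +5 new -> 15 infected
Step 4: +6 new -> 21 infected
Step 5: +3 new -> 24 infected
Step 6: +3 new -> 27 infected
Step 7: +2 new -> 29 infected
Step 8: +2 new -> 31 infected
Step 9: +0 new -> 31 infected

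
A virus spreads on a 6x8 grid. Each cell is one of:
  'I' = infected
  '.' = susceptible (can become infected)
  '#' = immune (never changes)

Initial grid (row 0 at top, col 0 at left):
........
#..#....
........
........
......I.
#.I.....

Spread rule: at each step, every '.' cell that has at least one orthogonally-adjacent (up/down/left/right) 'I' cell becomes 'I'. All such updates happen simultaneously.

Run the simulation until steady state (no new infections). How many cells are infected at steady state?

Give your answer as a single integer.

Step 0 (initial): 2 infected
Step 1: +7 new -> 9 infected
Step 2: +10 new -> 19 infected
Step 3: +8 new -> 27 infected
Step 4: +8 new -> 35 infected
Step 5: +6 new -> 41 infected
Step 6: +3 new -> 44 infected
Step 7: +1 new -> 45 infected
Step 8: +0 new -> 45 infected

Answer: 45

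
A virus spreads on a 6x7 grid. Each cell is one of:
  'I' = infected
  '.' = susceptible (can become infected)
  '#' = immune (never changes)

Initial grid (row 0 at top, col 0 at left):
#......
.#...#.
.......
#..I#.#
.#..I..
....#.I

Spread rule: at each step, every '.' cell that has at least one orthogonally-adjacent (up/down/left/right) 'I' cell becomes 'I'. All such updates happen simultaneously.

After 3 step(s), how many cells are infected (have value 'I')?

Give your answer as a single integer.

Step 0 (initial): 3 infected
Step 1: +6 new -> 9 infected
Step 2: +7 new -> 16 infected
Step 3: +6 new -> 22 infected

Answer: 22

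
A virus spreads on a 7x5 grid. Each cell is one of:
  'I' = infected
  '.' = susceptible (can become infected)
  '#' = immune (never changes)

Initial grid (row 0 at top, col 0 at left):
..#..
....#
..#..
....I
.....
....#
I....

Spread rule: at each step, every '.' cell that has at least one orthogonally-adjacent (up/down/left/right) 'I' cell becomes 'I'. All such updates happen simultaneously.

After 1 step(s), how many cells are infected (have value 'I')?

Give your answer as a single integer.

Answer: 7

Derivation:
Step 0 (initial): 2 infected
Step 1: +5 new -> 7 infected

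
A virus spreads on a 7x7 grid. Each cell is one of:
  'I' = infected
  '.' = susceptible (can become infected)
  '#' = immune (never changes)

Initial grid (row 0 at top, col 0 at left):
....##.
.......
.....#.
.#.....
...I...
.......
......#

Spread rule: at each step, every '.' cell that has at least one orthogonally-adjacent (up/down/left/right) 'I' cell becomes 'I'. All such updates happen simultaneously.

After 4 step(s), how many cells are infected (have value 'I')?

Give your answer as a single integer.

Step 0 (initial): 1 infected
Step 1: +4 new -> 5 infected
Step 2: +8 new -> 13 infected
Step 3: +10 new -> 23 infected
Step 4: +10 new -> 33 infected

Answer: 33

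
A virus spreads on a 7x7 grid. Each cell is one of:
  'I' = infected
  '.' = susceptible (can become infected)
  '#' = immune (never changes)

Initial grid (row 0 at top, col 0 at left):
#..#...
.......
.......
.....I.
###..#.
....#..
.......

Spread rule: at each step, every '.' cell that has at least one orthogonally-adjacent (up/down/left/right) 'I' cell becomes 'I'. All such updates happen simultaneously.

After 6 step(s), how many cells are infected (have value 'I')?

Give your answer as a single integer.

Step 0 (initial): 1 infected
Step 1: +3 new -> 4 infected
Step 2: +6 new -> 10 infected
Step 3: +7 new -> 17 infected
Step 4: +8 new -> 25 infected
Step 5: +6 new -> 31 infected
Step 6: +6 new -> 37 infected

Answer: 37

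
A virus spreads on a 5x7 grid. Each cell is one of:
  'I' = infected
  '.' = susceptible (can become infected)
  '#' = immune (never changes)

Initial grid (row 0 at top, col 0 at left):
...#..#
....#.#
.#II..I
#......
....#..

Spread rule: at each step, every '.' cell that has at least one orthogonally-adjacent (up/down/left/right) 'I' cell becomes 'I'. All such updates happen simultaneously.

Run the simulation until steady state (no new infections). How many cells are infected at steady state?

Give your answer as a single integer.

Step 0 (initial): 3 infected
Step 1: +7 new -> 10 infected
Step 2: +9 new -> 19 infected
Step 3: +5 new -> 24 infected
Step 4: +4 new -> 28 infected
Step 5: +0 new -> 28 infected

Answer: 28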